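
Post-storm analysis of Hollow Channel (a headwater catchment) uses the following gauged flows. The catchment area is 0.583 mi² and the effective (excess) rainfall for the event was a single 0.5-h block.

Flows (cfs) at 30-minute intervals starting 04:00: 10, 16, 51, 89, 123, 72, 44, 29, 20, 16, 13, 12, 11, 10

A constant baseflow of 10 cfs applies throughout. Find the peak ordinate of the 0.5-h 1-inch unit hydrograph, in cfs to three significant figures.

Direct runoff: 0.0, 6.0, 41.0, 79.0, 113.0, 62.0, 34.0, 19.0, 10.0, 6.0, 3.0, 2.0, 1.0, 0.0 cfs; ΣQ_DR = 376.0 cfs, peak = 113.0 cfs.
Runoff depth d = ΣQ_DR·Δt / A = 376.0 × 1800 / (0.583 mi²) = 0.4997 in.
The 1-inch UH is the DRH scaled by (1 in)/d, so U_p = 113.0 × 1/0.4997 = 226 cfs.

U_p ≈ 226 cfs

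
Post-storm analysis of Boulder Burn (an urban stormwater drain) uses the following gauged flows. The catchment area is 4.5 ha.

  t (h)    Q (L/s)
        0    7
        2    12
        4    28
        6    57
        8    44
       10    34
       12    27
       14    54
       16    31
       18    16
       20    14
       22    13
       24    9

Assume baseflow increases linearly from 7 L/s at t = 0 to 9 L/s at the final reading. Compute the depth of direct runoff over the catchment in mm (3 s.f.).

d ≈ 38.7 mm

Direct runoff: 0.00, 4.83, 20.67, 49.50, 36.33, 26.17, 19.00, 45.83, 22.67, 7.50, 5.33, 4.17, 0.00 L/s; ΣQ_DR = 242.0 L/s.
V = ΣQ_DR · Δt = 242.0 × 7200 s = 1.742 × 10^6 L.
Over A = 4.5 ha, depth = V / A = 38.7 mm.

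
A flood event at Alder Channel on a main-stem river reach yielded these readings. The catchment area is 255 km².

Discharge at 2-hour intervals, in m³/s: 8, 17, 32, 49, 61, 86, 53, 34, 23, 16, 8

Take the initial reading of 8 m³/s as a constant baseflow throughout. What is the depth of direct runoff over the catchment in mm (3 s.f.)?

d ≈ 8.44 mm

Direct runoff: 0.0, 9.0, 24.0, 41.0, 53.0, 78.0, 45.0, 26.0, 15.0, 8.0, 0.0 m³/s; ΣQ_DR = 299.0 m³/s.
V = ΣQ_DR · Δt = 299.0 × 7200 s = 2.153 × 10^6 m³.
Over A = 255 km², depth = V / A = 8.44 mm.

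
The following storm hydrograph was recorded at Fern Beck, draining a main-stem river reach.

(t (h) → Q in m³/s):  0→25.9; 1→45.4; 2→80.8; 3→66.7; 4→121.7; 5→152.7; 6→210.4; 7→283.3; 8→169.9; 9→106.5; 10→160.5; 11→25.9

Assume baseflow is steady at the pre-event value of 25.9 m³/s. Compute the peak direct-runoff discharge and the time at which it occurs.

Subtracting baseflow gives direct-runoff ordinates: 0.0, 19.5, 54.9, 40.8, 95.8, 126.8, 184.5, 257.4, 144.0, 80.6, 134.6, 0.0 m³/s.
The maximum is 257.4 m³/s, occurring at the reading for t = 7 h.

Q_p = 257.4 m³/s at t = 7 h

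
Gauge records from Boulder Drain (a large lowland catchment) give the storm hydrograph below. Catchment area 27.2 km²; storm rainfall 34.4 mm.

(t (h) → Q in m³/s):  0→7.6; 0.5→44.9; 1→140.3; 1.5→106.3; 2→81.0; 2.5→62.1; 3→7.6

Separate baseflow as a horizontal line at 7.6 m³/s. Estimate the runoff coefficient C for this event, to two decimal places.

C ≈ 0.76

ΣQ_DR = 396.6 m³/s; V = ΣQ_DR·Δt = 7.139 × 10^5 m³.
Runoff depth d = V / A = 26.25 mm.
C = d / P = 26.25 / 34.4 = 0.76.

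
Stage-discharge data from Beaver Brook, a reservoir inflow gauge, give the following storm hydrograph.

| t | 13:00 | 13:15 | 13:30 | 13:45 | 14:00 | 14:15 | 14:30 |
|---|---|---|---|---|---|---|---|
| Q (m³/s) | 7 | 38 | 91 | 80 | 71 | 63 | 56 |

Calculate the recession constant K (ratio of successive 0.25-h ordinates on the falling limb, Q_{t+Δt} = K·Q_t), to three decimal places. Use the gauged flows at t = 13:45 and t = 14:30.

K ≈ 0.888

Using the recession-limb readings at t = 13:45 and t = 14:30: Q falls from 80 to 56 m³/s over 3 intervals.
K = (Q₂/Q₁)^(1/3) = (56/80)^(1/3) = 0.888.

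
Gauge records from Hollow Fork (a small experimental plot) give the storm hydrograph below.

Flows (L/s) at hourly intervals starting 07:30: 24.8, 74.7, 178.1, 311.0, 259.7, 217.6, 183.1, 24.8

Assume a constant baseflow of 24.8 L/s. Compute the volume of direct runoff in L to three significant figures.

V ≈ 3.87 × 10^6 L

Direct-runoff ordinates (Q − Q_b): 0.0, 49.9, 153.3, 286.2, 234.9, 192.8, 158.3, 0.0 L/s.
ΣQ_DR = 1075 L/s.
With Δt = 1 h = 3600 s, V = ΣQ_DR · Δt = 1075 × 3600 = 3.87 × 10^6 L.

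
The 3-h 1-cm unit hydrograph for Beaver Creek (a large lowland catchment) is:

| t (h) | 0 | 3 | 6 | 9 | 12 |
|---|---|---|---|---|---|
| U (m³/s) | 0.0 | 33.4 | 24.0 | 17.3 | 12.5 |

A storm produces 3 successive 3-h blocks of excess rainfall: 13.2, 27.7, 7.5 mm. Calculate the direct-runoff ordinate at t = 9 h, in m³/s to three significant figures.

By discrete convolution, Q_j = Σ (P_i / 10 mm) · U_{j−i}.
At t = 9 h (j=3): Q = (13.2/10)·17.3 + (27.7/10)·24.0 + (7.5/10)·33.4 = 114 m³/s.

Q ≈ 114 m³/s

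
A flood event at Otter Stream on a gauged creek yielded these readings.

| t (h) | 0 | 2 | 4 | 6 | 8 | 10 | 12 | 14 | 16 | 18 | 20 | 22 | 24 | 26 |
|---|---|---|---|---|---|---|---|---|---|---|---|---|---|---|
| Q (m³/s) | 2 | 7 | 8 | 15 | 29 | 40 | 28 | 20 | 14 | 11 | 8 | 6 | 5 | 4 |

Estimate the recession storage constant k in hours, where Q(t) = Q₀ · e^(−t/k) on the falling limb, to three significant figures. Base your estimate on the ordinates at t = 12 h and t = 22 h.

On the falling limb, Q drops from 28 to 6 m³/s between t = 12 h and t = 22 h (Δt = 10 h).
k = −Δt / ln(Q₂/Q₁) = −10 / ln(6/28) = 6.49 h.

k ≈ 6.49 h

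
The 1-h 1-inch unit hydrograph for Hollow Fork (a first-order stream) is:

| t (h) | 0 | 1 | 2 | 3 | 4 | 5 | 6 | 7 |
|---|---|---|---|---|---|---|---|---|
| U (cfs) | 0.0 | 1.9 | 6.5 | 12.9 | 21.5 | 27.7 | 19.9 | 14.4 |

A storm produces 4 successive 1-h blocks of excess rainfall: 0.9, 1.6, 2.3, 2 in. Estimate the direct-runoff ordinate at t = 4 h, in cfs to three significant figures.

By discrete convolution, Q_j = Σ (P_i / 1 in) · U_{j−i}.
At t = 4 h (j=4): Q = (0.9/1)·21.5 + (1.6/1)·12.9 + (2.3/1)·6.5 + (2/1)·1.9 = 58.7 cfs.

Q ≈ 58.7 cfs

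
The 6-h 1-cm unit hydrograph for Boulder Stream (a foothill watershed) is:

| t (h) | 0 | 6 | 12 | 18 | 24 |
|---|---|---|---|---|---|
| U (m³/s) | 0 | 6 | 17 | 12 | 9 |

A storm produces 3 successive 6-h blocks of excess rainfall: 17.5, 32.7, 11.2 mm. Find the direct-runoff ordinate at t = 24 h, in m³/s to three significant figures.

Q ≈ 74.0 m³/s

By discrete convolution, Q_j = Σ (P_i / 10 mm) · U_{j−i}.
At t = 24 h (j=4): Q = (17.5/10)·9 + (32.7/10)·12 + (11.2/10)·17 = 74.0 m³/s.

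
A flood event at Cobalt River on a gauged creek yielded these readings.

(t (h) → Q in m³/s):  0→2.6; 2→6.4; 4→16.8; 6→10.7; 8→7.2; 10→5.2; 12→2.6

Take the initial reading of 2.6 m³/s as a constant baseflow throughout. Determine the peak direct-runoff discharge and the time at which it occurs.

Subtracting baseflow gives direct-runoff ordinates: 0.0, 3.8, 14.2, 8.1, 4.6, 2.6, 0.0 m³/s.
The maximum is 14.2 m³/s, occurring at the reading for t = 4 h.

Q_p = 14.2 m³/s at t = 4 h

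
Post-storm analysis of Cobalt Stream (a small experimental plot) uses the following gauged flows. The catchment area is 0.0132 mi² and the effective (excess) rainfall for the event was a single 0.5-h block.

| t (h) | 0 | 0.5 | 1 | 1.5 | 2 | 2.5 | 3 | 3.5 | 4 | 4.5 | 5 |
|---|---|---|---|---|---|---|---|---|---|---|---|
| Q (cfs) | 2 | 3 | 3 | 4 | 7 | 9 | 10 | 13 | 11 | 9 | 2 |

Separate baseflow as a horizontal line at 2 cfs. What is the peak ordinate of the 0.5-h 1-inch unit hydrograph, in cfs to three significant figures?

U_p ≈ 3.67 cfs

Direct runoff: 0.0, 1.0, 1.0, 2.0, 5.0, 7.0, 8.0, 11.0, 9.0, 7.0, 0.0 cfs; ΣQ_DR = 51.00 cfs, peak = 11.0 cfs.
Runoff depth d = ΣQ_DR·Δt / A = 51.00 × 1800 / (0.0132 mi²) = 2.994 in.
The 1-inch UH is the DRH scaled by (1 in)/d, so U_p = 11.0 × 1/2.994 = 3.67 cfs.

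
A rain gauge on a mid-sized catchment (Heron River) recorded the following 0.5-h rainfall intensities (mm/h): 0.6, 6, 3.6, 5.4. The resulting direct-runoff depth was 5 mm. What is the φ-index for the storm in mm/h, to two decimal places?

φ ≈ 1.67 mm/h

Only the 3 blocks with intensity above φ contribute runoff: 6, 3.6, 5.4 mm/h.
Σ(I−φ)·Δt = d  ⇒  (6+3.6+5.4 − 3φ)·0.5 = 5
φ = (15.00 − 5/0.5) / 3 = 1.67 mm/h.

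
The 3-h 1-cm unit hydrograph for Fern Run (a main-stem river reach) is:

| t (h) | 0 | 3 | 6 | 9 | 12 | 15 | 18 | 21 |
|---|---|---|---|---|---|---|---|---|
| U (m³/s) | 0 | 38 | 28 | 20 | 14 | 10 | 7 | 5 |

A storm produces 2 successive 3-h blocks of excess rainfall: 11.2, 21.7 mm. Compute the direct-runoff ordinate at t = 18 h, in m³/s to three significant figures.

Q ≈ 29.5 m³/s

By discrete convolution, Q_j = Σ (P_i / 10 mm) · U_{j−i}.
At t = 18 h (j=6): Q = (11.2/10)·7 + (21.7/10)·10 = 29.5 m³/s.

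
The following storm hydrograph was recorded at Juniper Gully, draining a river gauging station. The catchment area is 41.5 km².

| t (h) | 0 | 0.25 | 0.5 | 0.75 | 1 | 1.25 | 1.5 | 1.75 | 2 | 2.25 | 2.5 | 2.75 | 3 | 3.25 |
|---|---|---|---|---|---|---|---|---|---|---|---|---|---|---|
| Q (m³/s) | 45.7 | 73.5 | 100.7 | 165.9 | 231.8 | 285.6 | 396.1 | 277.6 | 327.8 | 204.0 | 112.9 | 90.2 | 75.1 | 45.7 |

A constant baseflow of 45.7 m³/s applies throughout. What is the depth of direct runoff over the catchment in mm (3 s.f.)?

Direct runoff: 0.0, 27.8, 55.0, 120.2, 186.1, 239.9, 350.4, 231.9, 282.1, 158.3, 67.2, 44.5, 29.4, 0.0 m³/s; ΣQ_DR = 1793 m³/s.
V = ΣQ_DR · Δt = 1793 × 900 s = 1.614 × 10^6 m³.
Over A = 41.5 km², depth = V / A = 38.9 mm.

d ≈ 38.9 mm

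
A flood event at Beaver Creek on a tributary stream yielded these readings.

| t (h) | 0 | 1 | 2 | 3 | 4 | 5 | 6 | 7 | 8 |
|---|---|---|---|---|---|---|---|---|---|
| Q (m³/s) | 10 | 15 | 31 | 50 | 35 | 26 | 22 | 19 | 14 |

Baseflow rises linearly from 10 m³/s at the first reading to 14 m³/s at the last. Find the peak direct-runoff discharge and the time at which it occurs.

Subtracting baseflow gives direct-runoff ordinates: 0.00, 4.50, 20.00, 38.50, 23.00, 13.50, 9.00, 5.50, 0.00 m³/s.
The maximum is 38.50 m³/s, occurring at the reading for t = 3 h.

Q_p = 38.50 m³/s at t = 3 h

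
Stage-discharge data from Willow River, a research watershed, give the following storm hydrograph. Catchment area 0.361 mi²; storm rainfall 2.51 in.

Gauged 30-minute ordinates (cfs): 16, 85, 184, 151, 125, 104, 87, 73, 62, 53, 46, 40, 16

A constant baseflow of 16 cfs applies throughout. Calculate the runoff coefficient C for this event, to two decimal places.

ΣQ_DR = 834.0 cfs; V = ΣQ_DR·Δt = 1.501 × 10^6 ft³.
Runoff depth d = V / A = 1.790 in.
C = d / P = 1.790 / 2.51 = 0.71.

C ≈ 0.71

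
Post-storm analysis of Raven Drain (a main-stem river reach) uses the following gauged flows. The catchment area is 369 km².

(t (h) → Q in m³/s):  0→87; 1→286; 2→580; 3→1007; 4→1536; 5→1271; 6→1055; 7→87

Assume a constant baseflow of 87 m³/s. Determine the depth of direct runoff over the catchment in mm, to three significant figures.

d ≈ 50.9 mm

Direct runoff: 0.0, 199.0, 493.0, 920.0, 1449.0, 1184.0, 968.0, 0.0 m³/s; ΣQ_DR = 5213 m³/s.
V = ΣQ_DR · Δt = 5213 × 3600 s = 1.877 × 10^7 m³.
Over A = 369 km², depth = V / A = 50.9 mm.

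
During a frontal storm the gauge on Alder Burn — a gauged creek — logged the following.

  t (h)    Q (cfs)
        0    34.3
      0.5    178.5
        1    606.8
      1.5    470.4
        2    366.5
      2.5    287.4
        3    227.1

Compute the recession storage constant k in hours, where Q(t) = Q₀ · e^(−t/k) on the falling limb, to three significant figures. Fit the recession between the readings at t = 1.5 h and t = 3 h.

On the falling limb, Q drops from 470.4 to 227.1 cfs between t = 1.5 h and t = 3 h (Δt = 1.5 h).
k = −Δt / ln(Q₂/Q₁) = −1.5 / ln(227.1/470.4) = 2.06 h.

k ≈ 2.06 h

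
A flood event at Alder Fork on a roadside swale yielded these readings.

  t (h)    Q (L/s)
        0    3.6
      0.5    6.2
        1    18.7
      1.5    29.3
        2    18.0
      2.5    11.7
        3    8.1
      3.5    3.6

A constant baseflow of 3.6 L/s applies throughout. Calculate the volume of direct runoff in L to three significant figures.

V ≈ 1.27 × 10^5 L

Direct-runoff ordinates (Q − Q_b): 0.0, 2.6, 15.1, 25.7, 14.4, 8.1, 4.5, 0.0 L/s.
ΣQ_DR = 70.40 L/s.
With Δt = 0.5 h = 1800 s, V = ΣQ_DR · Δt = 70.40 × 1800 = 1.27 × 10^5 L.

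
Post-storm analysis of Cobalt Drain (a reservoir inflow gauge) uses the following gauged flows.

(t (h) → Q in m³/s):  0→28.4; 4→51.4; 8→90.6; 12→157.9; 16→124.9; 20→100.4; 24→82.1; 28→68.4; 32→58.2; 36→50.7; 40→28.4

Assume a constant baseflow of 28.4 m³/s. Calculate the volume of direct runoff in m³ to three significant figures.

V ≈ 7.62 × 10^6 m³

Direct-runoff ordinates (Q − Q_b): 0.0, 23.0, 62.2, 129.5, 96.5, 72.0, 53.7, 40.0, 29.8, 22.3, 0.0 m³/s.
ΣQ_DR = 529.0 m³/s.
With Δt = 4 h = 14400 s, V = ΣQ_DR · Δt = 529.0 × 14400 = 7.62 × 10^6 m³.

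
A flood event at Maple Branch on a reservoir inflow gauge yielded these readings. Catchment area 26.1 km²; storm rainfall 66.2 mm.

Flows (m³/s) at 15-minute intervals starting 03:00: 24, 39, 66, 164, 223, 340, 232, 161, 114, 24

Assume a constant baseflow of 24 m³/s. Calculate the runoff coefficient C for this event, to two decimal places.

ΣQ_DR = 1147 m³/s; V = ΣQ_DR·Δt = 1.032 × 10^6 m³.
Runoff depth d = V / A = 39.55 mm.
C = d / P = 39.55 / 66.2 = 0.60.

C ≈ 0.60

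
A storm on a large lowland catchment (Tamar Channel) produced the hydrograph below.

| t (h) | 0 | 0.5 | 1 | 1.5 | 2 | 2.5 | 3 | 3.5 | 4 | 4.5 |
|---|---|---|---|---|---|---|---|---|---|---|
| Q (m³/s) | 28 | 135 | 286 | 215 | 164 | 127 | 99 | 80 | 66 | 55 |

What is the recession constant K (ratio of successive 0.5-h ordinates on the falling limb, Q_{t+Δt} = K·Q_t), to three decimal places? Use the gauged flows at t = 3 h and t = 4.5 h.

Using the recession-limb readings at t = 3 h and t = 4.5 h: Q falls from 99 to 55 m³/s over 3 intervals.
K = (Q₂/Q₁)^(1/3) = (55/99)^(1/3) = 0.822.

K ≈ 0.822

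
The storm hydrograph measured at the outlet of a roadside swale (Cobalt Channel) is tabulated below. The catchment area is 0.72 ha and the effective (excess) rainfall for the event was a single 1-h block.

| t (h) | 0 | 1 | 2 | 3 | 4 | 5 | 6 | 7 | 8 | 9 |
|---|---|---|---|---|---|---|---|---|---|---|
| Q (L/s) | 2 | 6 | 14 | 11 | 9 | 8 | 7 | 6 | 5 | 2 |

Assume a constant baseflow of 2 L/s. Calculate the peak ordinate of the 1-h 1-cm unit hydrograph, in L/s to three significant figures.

Direct runoff: 0.0, 4.0, 12.0, 9.0, 7.0, 6.0, 5.0, 4.0, 3.0, 0.0 L/s; ΣQ_DR = 50.00 L/s, peak = 12.0 L/s.
Runoff depth d = ΣQ_DR·Δt / A = 50.00 × 3600 / (0.72 ha) = 25.00 mm.
The 1-cm UH is the DRH scaled by (10 mm)/d, so U_p = 12.0 × 10/25.00 = 4.80 L/s.

U_p ≈ 4.80 L/s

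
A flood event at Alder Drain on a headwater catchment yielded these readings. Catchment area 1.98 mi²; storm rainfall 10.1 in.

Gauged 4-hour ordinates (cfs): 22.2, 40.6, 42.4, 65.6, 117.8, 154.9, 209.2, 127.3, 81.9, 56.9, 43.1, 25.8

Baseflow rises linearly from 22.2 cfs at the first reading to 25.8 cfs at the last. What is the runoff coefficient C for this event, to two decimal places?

ΣQ_DR = 699.7 cfs; V = ΣQ_DR·Δt = 1.008 × 10^7 ft³.
Runoff depth d = V / A = 2.190 in.
C = d / P = 2.190 / 10.1 = 0.22.

C ≈ 0.22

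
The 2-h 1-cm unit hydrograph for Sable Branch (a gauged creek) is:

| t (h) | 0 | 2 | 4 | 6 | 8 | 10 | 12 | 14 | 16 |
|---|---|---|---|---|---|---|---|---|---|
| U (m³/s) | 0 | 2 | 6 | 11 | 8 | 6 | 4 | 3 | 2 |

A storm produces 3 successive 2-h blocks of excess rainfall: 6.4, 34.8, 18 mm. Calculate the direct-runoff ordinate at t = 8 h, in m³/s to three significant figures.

By discrete convolution, Q_j = Σ (P_i / 10 mm) · U_{j−i}.
At t = 8 h (j=4): Q = (6.4/10)·8 + (34.8/10)·11 + (18/10)·6 = 54.2 m³/s.

Q ≈ 54.2 m³/s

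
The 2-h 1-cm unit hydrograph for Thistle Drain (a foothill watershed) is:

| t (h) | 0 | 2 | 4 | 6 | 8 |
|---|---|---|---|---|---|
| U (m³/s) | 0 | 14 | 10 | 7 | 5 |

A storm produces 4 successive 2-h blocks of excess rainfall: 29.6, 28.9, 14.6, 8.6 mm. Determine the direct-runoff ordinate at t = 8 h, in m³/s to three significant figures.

By discrete convolution, Q_j = Σ (P_i / 10 mm) · U_{j−i}.
At t = 8 h (j=4): Q = (29.6/10)·5 + (28.9/10)·7 + (14.6/10)·10 + (8.6/10)·14 = 61.7 m³/s.

Q ≈ 61.7 m³/s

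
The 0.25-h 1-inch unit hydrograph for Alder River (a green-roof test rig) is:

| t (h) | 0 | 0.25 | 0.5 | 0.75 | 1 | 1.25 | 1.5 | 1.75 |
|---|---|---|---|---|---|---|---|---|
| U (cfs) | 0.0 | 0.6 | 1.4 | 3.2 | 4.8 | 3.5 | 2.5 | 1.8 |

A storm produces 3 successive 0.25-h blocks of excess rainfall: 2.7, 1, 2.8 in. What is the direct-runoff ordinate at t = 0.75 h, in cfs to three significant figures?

By discrete convolution, Q_j = Σ (P_i / 1 in) · U_{j−i}.
At t = 0.75 h (j=3): Q = (2.7/1)·3.2 + (1/1)·1.4 + (2.8/1)·0.6 = 11.7 cfs.

Q ≈ 11.7 cfs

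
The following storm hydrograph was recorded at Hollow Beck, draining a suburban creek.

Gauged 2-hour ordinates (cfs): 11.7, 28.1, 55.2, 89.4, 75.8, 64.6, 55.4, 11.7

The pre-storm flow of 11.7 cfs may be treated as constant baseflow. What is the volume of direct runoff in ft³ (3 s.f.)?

V ≈ 2.15 × 10^6 ft³

Direct-runoff ordinates (Q − Q_b): 0.0, 16.4, 43.5, 77.7, 64.1, 52.9, 43.7, 0.0 cfs.
ΣQ_DR = 298.3 cfs.
With Δt = 2 h = 7200 s, V = ΣQ_DR · Δt = 298.3 × 7200 = 2.15 × 10^6 ft³.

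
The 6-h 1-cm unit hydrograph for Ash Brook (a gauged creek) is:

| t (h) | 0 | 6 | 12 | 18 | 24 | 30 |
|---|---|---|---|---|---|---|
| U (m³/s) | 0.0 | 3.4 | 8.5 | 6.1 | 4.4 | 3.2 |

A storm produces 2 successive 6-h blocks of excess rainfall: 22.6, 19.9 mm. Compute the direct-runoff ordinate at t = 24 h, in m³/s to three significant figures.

By discrete convolution, Q_j = Σ (P_i / 10 mm) · U_{j−i}.
At t = 24 h (j=4): Q = (22.6/10)·4.4 + (19.9/10)·6.1 = 22.1 m³/s.

Q ≈ 22.1 m³/s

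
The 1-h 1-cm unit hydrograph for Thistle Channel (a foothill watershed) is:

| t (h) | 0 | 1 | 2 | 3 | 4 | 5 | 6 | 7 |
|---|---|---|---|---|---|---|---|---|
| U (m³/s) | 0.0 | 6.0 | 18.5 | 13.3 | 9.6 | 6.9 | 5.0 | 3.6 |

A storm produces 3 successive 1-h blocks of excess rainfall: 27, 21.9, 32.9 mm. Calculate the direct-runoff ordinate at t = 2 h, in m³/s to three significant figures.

Q ≈ 63.1 m³/s

By discrete convolution, Q_j = Σ (P_i / 10 mm) · U_{j−i}.
At t = 2 h (j=2): Q = (27/10)·18.5 + (21.9/10)·6.0 + (32.9/10)·0.0 = 63.1 m³/s.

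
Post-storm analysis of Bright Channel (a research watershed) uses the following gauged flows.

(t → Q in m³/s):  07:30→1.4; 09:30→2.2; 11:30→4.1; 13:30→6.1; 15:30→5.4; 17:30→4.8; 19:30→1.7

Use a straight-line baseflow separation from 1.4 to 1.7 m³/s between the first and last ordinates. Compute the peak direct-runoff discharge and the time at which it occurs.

Subtracting baseflow gives direct-runoff ordinates: 0.00, 0.75, 2.60, 4.55, 3.80, 3.15, 0.00 m³/s.
The maximum is 4.55 m³/s, occurring at the reading for t = 13:30.

Q_p = 4.55 m³/s at t = 13:30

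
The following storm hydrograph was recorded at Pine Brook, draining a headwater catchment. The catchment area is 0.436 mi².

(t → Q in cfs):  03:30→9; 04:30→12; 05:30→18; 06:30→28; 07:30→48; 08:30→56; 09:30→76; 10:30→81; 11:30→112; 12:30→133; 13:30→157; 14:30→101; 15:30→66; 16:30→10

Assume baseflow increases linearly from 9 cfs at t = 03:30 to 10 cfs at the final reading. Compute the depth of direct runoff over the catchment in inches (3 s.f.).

Direct runoff: 0.00, 2.92, 8.85, 18.77, 38.69, 46.62, 66.54, 71.46, 102.38, 123.31, 147.23, 91.15, 56.08, 0.00 cfs; ΣQ_DR = 774.0 cfs.
V = ΣQ_DR · Δt = 774.0 × 3600 s = 2.786 × 10^6 ft³.
Over A = 0.436 mi², depth = V / A = 2.75 in.

d ≈ 2.75 in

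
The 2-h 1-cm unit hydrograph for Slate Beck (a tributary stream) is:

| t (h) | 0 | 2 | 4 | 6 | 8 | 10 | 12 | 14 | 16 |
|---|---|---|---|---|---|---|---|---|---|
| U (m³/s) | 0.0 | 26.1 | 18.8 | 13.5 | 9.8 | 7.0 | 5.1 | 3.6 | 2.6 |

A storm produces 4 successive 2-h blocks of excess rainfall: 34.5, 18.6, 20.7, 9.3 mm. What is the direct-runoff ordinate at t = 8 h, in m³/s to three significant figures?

Q ≈ 122 m³/s

By discrete convolution, Q_j = Σ (P_i / 10 mm) · U_{j−i}.
At t = 8 h (j=4): Q = (34.5/10)·9.8 + (18.6/10)·13.5 + (20.7/10)·18.8 + (9.3/10)·26.1 = 122 m³/s.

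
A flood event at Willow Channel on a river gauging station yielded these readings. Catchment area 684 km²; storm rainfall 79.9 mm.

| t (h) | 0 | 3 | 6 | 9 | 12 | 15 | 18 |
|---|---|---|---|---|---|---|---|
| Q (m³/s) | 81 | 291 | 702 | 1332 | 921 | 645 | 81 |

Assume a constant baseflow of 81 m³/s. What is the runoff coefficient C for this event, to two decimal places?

ΣQ_DR = 3486 m³/s; V = ΣQ_DR·Δt = 3.765 × 10^7 m³.
Runoff depth d = V / A = 55.04 mm.
C = d / P = 55.04 / 79.9 = 0.69.

C ≈ 0.69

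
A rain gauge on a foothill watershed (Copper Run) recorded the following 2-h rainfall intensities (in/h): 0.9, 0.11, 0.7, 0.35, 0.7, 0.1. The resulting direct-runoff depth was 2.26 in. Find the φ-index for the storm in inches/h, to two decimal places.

φ ≈ 0.39 in/h

Only the 3 blocks with intensity above φ contribute runoff: 0.9, 0.7, 0.7 in/h.
Σ(I−φ)·Δt = d  ⇒  (0.9+0.7+0.7 − 3φ)·2 = 2.26
φ = (2.300 − 2.26/2) / 3 = 0.39 in/h.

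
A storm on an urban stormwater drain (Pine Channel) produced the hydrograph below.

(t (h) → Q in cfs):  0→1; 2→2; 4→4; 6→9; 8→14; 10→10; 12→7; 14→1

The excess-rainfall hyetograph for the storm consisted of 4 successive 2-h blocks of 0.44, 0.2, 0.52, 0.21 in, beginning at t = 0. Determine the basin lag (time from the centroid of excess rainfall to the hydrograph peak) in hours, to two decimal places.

t_L ≈ 4.27 h

Centroid of excess rainfall: t_c = Σ P_i·t̄_i / ΣP_i = 3.7299 h (block centres at 1, 3, 5, 7 h).
Hydrograph peak occurs at t = 8 h, so basin lag t_L = 8 − 3.7299 = 4.27 h.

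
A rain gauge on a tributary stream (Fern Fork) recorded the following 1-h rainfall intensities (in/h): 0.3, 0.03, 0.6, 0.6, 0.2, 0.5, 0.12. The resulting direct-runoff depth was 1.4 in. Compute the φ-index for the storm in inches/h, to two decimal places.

φ ≈ 0.16 in/h

Only the 5 blocks with intensity above φ contribute runoff: 0.3, 0.6, 0.6, 0.2, 0.5 in/h.
Σ(I−φ)·Δt = d  ⇒  (0.3+0.6+0.6+0.2+0.5 − 5φ)·1 = 1.4
φ = (2.200 − 1.4/1) / 5 = 0.16 in/h.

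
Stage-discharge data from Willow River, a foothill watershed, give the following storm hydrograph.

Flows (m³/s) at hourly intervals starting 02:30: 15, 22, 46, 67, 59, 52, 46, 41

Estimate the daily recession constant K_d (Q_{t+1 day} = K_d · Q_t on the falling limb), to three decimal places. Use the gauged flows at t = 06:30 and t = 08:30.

Between t = 06:30 and t = 08:30 the flow falls from 59 to 46 m³/s over 2×1 h = 2 h.
Per-interval ratio K = (46/59)^(1/2) = 0.8830; K_d = K^(24/1) = 0.050.

K_d ≈ 0.050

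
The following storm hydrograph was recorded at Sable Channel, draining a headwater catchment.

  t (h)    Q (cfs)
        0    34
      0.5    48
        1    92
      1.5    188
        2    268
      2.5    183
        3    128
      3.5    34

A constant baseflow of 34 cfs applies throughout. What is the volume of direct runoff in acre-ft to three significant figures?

V ≈ 29.0 acre-ft

Direct-runoff ordinates (Q − Q_b): 0.0, 14.0, 58.0, 154.0, 234.0, 149.0, 94.0, 0.0 cfs.
ΣQ_DR = 703.0 cfs.
With Δt = 0.5 h = 1800 s, V = ΣQ_DR · Δt = 703.0 × 1800 = 1.27 × 10^6 ft³ = 29.0 acre-ft.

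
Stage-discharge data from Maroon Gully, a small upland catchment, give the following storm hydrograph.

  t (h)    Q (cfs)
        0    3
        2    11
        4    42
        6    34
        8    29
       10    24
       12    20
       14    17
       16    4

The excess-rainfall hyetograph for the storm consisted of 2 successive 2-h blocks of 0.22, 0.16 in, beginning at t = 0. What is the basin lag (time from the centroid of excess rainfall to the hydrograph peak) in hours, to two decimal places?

Centroid of excess rainfall: t_c = Σ P_i·t̄_i / ΣP_i = 1.8421 h (block centres at 1, 3 h).
Hydrograph peak occurs at t = 4 h, so basin lag t_L = 4 − 1.8421 = 2.16 h.

t_L ≈ 2.16 h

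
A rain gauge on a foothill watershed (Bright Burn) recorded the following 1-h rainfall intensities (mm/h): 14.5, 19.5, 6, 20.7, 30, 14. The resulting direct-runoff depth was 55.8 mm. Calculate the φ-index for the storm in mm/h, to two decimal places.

φ ≈ 8.58 mm/h

Only the 5 blocks with intensity above φ contribute runoff: 14.5, 19.5, 20.7, 30, 14 mm/h.
Σ(I−φ)·Δt = d  ⇒  (14.5+19.5+20.7+30+14 − 5φ)·1 = 55.8
φ = (98.70 − 55.8/1) / 5 = 8.58 mm/h.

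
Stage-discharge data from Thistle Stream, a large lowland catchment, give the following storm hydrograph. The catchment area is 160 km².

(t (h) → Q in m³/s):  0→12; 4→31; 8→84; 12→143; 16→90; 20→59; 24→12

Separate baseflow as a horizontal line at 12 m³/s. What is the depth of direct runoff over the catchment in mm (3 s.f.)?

Direct runoff: 0.0, 19.0, 72.0, 131.0, 78.0, 47.0, 0.0 m³/s; ΣQ_DR = 347.0 m³/s.
V = ΣQ_DR · Δt = 347.0 × 14400 s = 4.997 × 10^6 m³.
Over A = 160 km², depth = V / A = 31.2 mm.

d ≈ 31.2 mm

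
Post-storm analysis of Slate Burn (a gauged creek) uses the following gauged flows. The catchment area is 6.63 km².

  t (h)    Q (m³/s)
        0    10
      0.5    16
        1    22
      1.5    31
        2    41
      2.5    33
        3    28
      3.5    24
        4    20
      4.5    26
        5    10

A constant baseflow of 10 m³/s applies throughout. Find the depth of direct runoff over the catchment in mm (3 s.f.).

d ≈ 41.0 mm

Direct runoff: 0.0, 6.0, 12.0, 21.0, 31.0, 23.0, 18.0, 14.0, 10.0, 16.0, 0.0 m³/s; ΣQ_DR = 151.0 m³/s.
V = ΣQ_DR · Δt = 151.0 × 1800 s = 2.718 × 10^5 m³.
Over A = 6.63 km², depth = V / A = 41.0 mm.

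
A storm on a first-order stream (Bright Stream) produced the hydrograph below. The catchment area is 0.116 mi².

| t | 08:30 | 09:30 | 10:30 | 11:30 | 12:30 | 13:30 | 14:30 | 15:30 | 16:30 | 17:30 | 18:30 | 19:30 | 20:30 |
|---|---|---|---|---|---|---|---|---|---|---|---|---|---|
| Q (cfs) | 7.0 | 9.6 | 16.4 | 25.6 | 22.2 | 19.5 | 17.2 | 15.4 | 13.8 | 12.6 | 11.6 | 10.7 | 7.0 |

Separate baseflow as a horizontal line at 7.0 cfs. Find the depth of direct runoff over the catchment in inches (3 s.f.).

Direct runoff: 0.0, 2.6, 9.4, 18.6, 15.2, 12.5, 10.2, 8.4, 6.8, 5.6, 4.6, 3.7, 0.0 cfs; ΣQ_DR = 97.60 cfs.
V = ΣQ_DR · Δt = 97.60 × 3600 s = 3.514 × 10^5 ft³.
Over A = 0.116 mi², depth = V / A = 1.30 in.

d ≈ 1.30 in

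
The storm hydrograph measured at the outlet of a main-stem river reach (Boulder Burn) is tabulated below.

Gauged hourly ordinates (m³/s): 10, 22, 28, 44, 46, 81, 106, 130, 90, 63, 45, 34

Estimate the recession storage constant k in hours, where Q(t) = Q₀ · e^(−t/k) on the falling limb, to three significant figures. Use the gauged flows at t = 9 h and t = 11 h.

On the falling limb, Q drops from 63 to 34 m³/s between t = 9 h and t = 11 h (Δt = 2 h).
k = −Δt / ln(Q₂/Q₁) = −2 / ln(34/63) = 3.24 h.

k ≈ 3.24 h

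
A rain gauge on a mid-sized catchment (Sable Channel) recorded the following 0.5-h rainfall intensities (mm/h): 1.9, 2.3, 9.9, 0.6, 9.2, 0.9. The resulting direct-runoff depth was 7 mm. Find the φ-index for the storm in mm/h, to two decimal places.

φ ≈ 2.55 mm/h

Only the 2 blocks with intensity above φ contribute runoff: 9.9, 9.2 mm/h.
Σ(I−φ)·Δt = d  ⇒  (9.9+9.2 − 2φ)·0.5 = 7
φ = (19.10 − 7/0.5) / 2 = 2.55 mm/h.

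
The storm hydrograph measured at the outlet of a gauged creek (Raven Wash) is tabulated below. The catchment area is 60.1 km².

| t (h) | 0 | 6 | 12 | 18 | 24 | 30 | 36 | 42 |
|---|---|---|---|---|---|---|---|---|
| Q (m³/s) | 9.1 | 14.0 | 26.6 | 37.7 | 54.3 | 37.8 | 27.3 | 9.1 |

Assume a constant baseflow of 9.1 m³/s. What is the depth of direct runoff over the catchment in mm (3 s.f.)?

d ≈ 51.4 mm

Direct runoff: 0.0, 4.9, 17.5, 28.6, 45.2, 28.7, 18.2, 0.0 m³/s; ΣQ_DR = 143.1 m³/s.
V = ΣQ_DR · Δt = 143.1 × 21600 s = 3.091 × 10^6 m³.
Over A = 60.1 km², depth = V / A = 51.4 mm.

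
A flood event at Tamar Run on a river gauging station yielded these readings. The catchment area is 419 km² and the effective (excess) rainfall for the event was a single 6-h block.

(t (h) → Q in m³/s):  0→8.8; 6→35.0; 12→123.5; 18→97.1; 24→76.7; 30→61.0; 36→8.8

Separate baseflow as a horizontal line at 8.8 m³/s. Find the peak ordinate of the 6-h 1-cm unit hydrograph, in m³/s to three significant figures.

U_p ≈ 63.7 m³/s

Direct runoff: 0.0, 26.2, 114.7, 88.3, 67.9, 52.2, 0.0 m³/s; ΣQ_DR = 349.3 m³/s, peak = 114.7 m³/s.
Runoff depth d = ΣQ_DR·Δt / A = 349.3 × 21600 / (419 km²) = 18.01 mm.
The 1-cm UH is the DRH scaled by (10 mm)/d, so U_p = 114.7 × 10/18.01 = 63.7 m³/s.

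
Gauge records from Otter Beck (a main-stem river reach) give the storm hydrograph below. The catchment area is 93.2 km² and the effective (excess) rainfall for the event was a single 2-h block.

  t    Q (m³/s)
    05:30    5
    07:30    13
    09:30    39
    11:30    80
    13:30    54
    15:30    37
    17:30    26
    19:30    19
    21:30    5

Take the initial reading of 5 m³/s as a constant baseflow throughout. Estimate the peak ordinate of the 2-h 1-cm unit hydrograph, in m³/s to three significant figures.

Direct runoff: 0.0, 8.0, 34.0, 75.0, 49.0, 32.0, 21.0, 14.0, 0.0 m³/s; ΣQ_DR = 233.0 m³/s, peak = 75.0 m³/s.
Runoff depth d = ΣQ_DR·Δt / A = 233.0 × 7200 / (93.2 km²) = 18.00 mm.
The 1-cm UH is the DRH scaled by (10 mm)/d, so U_p = 75.0 × 10/18.00 = 41.7 m³/s.

U_p ≈ 41.7 m³/s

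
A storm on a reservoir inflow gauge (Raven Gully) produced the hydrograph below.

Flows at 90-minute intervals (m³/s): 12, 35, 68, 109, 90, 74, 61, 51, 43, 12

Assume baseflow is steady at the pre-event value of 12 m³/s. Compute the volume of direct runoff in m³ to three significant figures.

V ≈ 2.35 × 10^6 m³

Direct-runoff ordinates (Q − Q_b): 0.0, 23.0, 56.0, 97.0, 78.0, 62.0, 49.0, 39.0, 31.0, 0.0 m³/s.
ΣQ_DR = 435.0 m³/s.
With Δt = 1.5 h = 5400 s, V = ΣQ_DR · Δt = 435.0 × 5400 = 2.35 × 10^6 m³.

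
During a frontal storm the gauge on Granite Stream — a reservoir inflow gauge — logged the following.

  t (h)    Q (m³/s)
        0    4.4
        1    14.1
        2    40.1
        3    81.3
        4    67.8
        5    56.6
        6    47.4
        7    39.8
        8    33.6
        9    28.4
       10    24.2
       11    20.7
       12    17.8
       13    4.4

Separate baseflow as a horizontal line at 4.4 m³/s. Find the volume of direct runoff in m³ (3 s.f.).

Direct-runoff ordinates (Q − Q_b): 0.0, 9.7, 35.7, 76.9, 63.4, 52.2, 43.0, 35.4, 29.2, 24.0, 19.8, 16.3, 13.4, 0.0 m³/s.
ΣQ_DR = 419.0 m³/s.
With Δt = 1 h = 3600 s, V = ΣQ_DR · Δt = 419.0 × 3600 = 1.51 × 10^6 m³.

V ≈ 1.51 × 10^6 m³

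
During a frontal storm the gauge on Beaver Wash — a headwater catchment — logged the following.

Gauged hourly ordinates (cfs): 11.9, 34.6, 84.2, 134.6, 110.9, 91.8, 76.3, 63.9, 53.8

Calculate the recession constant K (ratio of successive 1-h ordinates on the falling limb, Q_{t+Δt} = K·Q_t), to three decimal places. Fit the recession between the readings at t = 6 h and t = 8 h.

K ≈ 0.840

Using the recession-limb readings at t = 6 h and t = 8 h: Q falls from 76.3 to 53.8 cfs over 2 intervals.
K = (Q₂/Q₁)^(1/2) = (53.8/76.3)^(1/2) = 0.840.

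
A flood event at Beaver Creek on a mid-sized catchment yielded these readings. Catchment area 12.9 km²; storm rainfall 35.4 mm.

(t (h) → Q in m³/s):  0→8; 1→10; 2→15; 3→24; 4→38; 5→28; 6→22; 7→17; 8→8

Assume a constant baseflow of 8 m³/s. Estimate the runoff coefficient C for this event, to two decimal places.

ΣQ_DR = 98.00 m³/s; V = ΣQ_DR·Δt = 3.528 × 10^5 m³.
Runoff depth d = V / A = 27.35 mm.
C = d / P = 27.35 / 35.4 = 0.77.

C ≈ 0.77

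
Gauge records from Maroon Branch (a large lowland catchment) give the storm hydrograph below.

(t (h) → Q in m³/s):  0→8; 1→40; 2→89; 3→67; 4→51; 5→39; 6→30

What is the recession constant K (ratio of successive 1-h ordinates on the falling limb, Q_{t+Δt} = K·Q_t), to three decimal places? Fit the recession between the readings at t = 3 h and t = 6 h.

K ≈ 0.765

Using the recession-limb readings at t = 3 h and t = 6 h: Q falls from 67 to 30 m³/s over 3 intervals.
K = (Q₂/Q₁)^(1/3) = (30/67)^(1/3) = 0.765.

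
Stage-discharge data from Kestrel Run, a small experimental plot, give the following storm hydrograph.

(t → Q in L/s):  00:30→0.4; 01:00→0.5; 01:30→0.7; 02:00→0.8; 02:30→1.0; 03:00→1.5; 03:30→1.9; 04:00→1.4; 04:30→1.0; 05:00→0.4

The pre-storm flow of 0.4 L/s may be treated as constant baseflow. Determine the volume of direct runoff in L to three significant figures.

Direct-runoff ordinates (Q − Q_b): 0.0, 0.1, 0.3, 0.4, 0.6, 1.1, 1.5, 1.0, 0.6, 0.0 L/s.
ΣQ_DR = 5.600 L/s.
With Δt = 0.5 h = 1800 s, V = ΣQ_DR · Δt = 5.600 × 1800 = 10100 L.

V ≈ 10100 L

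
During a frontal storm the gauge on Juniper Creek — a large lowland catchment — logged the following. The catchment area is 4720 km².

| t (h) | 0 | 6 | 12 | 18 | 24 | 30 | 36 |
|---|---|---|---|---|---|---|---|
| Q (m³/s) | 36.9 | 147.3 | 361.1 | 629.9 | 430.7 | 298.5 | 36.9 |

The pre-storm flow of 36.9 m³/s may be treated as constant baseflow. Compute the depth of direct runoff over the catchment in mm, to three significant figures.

Direct runoff: 0.0, 110.4, 324.2, 593.0, 393.8, 261.6, 0.0 m³/s; ΣQ_DR = 1683 m³/s.
V = ΣQ_DR · Δt = 1683 × 21600 s = 3.635 × 10^7 m³.
Over A = 4720 km², depth = V / A = 7.70 mm.

d ≈ 7.70 mm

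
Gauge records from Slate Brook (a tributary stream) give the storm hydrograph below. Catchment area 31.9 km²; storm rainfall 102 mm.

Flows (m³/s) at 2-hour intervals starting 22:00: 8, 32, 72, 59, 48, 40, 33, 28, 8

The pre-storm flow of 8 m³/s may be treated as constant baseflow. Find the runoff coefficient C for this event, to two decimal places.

ΣQ_DR = 256.0 m³/s; V = ΣQ_DR·Δt = 1.843 × 10^6 m³.
Runoff depth d = V / A = 57.78 mm.
C = d / P = 57.78 / 102 = 0.57.

C ≈ 0.57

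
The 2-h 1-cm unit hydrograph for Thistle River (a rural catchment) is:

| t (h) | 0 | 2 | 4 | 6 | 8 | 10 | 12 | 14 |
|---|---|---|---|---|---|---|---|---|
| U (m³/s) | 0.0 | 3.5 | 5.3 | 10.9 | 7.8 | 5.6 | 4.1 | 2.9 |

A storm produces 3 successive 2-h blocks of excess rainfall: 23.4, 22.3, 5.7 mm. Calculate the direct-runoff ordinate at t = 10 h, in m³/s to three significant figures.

By discrete convolution, Q_j = Σ (P_i / 10 mm) · U_{j−i}.
At t = 10 h (j=5): Q = (23.4/10)·5.6 + (22.3/10)·7.8 + (5.7/10)·10.9 = 36.7 m³/s.

Q ≈ 36.7 m³/s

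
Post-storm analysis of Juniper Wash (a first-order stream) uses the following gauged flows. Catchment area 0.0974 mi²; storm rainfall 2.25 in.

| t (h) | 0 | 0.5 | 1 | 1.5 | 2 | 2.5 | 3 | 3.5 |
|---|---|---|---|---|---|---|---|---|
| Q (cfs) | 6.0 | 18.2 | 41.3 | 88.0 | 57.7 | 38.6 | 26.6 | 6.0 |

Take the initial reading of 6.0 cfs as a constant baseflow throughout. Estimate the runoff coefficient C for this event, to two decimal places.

ΣQ_DR = 234.4 cfs; V = ΣQ_DR·Δt = 4.219 × 10^5 ft³.
Runoff depth d = V / A = 1.865 in.
C = d / P = 1.865 / 2.25 = 0.83.

C ≈ 0.83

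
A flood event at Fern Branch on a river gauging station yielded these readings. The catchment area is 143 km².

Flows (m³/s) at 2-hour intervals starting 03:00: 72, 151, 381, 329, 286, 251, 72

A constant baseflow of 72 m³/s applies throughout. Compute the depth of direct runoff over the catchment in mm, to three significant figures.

Direct runoff: 0.0, 79.0, 309.0, 257.0, 214.0, 179.0, 0.0 m³/s; ΣQ_DR = 1038 m³/s.
V = ΣQ_DR · Δt = 1038 × 7200 s = 7.474 × 10^6 m³.
Over A = 143 km², depth = V / A = 52.3 mm.

d ≈ 52.3 mm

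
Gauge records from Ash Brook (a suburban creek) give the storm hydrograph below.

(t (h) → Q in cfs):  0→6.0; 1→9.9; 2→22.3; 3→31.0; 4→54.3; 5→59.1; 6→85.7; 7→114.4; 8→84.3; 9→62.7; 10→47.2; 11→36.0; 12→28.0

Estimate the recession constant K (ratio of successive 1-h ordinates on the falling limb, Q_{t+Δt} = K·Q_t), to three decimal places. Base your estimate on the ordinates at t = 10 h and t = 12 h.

Using the recession-limb readings at t = 10 h and t = 12 h: Q falls from 47.2 to 28.0 cfs over 2 intervals.
K = (Q₂/Q₁)^(1/2) = (28.0/47.2)^(1/2) = 0.770.

K ≈ 0.770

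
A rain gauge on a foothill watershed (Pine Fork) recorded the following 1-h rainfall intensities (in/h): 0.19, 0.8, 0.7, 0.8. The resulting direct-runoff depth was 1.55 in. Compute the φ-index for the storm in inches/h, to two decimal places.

Only the 3 blocks with intensity above φ contribute runoff: 0.8, 0.7, 0.8 in/h.
Σ(I−φ)·Δt = d  ⇒  (0.8+0.7+0.8 − 3φ)·1 = 1.55
φ = (2.300 − 1.55/1) / 3 = 0.25 in/h.

φ ≈ 0.25 in/h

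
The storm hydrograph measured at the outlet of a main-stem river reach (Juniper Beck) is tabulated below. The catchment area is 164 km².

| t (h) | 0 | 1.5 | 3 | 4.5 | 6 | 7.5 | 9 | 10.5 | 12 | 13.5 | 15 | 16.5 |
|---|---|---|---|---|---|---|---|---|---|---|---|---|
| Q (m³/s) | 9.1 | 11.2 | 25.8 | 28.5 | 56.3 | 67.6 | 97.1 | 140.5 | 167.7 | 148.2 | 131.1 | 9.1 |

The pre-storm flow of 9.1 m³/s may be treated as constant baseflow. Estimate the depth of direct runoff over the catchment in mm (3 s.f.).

Direct runoff: 0.0, 2.1, 16.7, 19.4, 47.2, 58.5, 88.0, 131.4, 158.6, 139.1, 122.0, 0.0 m³/s; ΣQ_DR = 783.0 m³/s.
V = ΣQ_DR · Δt = 783.0 × 5400 s = 4.228 × 10^6 m³.
Over A = 164 km², depth = V / A = 25.8 mm.

d ≈ 25.8 mm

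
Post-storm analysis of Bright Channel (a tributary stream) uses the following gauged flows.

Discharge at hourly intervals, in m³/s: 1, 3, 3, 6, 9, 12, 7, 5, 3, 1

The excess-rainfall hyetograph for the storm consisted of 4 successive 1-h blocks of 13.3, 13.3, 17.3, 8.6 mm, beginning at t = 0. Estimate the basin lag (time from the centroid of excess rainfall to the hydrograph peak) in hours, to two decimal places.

Centroid of excess rainfall: t_c = Σ P_i·t̄_i / ΣP_i = 1.9038 h (block centres at 0.5, 1.5, 2.5, 3.5 h).
Hydrograph peak occurs at t = 5 h, so basin lag t_L = 5 − 1.9038 = 3.10 h.

t_L ≈ 3.10 h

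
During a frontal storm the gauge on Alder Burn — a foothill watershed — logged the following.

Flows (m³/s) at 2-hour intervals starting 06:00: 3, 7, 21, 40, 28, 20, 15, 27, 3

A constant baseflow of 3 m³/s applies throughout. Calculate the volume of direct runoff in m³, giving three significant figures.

V ≈ 9.86 × 10^5 m³

Direct-runoff ordinates (Q − Q_b): 0.0, 4.0, 18.0, 37.0, 25.0, 17.0, 12.0, 24.0, 0.0 m³/s.
ΣQ_DR = 137.0 m³/s.
With Δt = 2 h = 7200 s, V = ΣQ_DR · Δt = 137.0 × 7200 = 9.86 × 10^5 m³.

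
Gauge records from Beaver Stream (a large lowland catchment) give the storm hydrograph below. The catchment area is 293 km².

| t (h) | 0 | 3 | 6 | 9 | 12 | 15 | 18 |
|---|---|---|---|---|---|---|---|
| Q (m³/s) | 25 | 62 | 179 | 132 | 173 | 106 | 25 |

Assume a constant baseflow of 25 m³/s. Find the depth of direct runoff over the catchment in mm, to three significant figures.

d ≈ 19.4 mm

Direct runoff: 0.0, 37.0, 154.0, 107.0, 148.0, 81.0, 0.0 m³/s; ΣQ_DR = 527.0 m³/s.
V = ΣQ_DR · Δt = 527.0 × 10800 s = 5.692 × 10^6 m³.
Over A = 293 km², depth = V / A = 19.4 mm.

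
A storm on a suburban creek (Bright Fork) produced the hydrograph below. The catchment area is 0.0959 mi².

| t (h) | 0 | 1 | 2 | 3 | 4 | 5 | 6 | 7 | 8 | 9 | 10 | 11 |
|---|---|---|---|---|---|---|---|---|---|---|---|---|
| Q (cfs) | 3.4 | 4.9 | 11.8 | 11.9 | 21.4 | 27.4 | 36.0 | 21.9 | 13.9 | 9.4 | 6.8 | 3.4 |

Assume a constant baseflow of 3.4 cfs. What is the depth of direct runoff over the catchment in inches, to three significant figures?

Direct runoff: 0.0, 1.5, 8.4, 8.5, 18.0, 24.0, 32.6, 18.5, 10.5, 6.0, 3.4, 0.0 cfs; ΣQ_DR = 131.4 cfs.
V = ΣQ_DR · Δt = 131.4 × 3600 s = 4.730 × 10^5 ft³.
Over A = 0.0959 mi², depth = V / A = 2.12 in.

d ≈ 2.12 in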